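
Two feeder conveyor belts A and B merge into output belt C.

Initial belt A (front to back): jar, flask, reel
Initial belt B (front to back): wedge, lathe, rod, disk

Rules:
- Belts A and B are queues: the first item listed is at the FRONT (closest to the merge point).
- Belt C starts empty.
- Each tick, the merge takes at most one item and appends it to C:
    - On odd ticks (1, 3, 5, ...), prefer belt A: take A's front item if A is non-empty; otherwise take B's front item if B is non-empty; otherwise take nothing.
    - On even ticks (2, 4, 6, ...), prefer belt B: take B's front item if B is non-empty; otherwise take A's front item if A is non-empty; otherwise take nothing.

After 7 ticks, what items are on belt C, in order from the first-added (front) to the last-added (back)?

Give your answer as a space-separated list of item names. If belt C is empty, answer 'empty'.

Answer: jar wedge flask lathe reel rod disk

Derivation:
Tick 1: prefer A, take jar from A; A=[flask,reel] B=[wedge,lathe,rod,disk] C=[jar]
Tick 2: prefer B, take wedge from B; A=[flask,reel] B=[lathe,rod,disk] C=[jar,wedge]
Tick 3: prefer A, take flask from A; A=[reel] B=[lathe,rod,disk] C=[jar,wedge,flask]
Tick 4: prefer B, take lathe from B; A=[reel] B=[rod,disk] C=[jar,wedge,flask,lathe]
Tick 5: prefer A, take reel from A; A=[-] B=[rod,disk] C=[jar,wedge,flask,lathe,reel]
Tick 6: prefer B, take rod from B; A=[-] B=[disk] C=[jar,wedge,flask,lathe,reel,rod]
Tick 7: prefer A, take disk from B; A=[-] B=[-] C=[jar,wedge,flask,lathe,reel,rod,disk]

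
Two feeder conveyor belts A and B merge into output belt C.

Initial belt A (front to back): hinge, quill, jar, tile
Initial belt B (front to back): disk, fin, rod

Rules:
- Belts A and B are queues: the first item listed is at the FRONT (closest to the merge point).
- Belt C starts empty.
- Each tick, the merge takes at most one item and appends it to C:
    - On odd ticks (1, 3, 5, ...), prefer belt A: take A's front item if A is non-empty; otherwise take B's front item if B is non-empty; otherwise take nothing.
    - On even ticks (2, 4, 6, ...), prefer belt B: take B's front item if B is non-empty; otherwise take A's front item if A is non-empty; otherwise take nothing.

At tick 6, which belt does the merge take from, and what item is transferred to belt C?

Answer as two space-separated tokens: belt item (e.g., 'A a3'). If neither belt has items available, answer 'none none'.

Answer: B rod

Derivation:
Tick 1: prefer A, take hinge from A; A=[quill,jar,tile] B=[disk,fin,rod] C=[hinge]
Tick 2: prefer B, take disk from B; A=[quill,jar,tile] B=[fin,rod] C=[hinge,disk]
Tick 3: prefer A, take quill from A; A=[jar,tile] B=[fin,rod] C=[hinge,disk,quill]
Tick 4: prefer B, take fin from B; A=[jar,tile] B=[rod] C=[hinge,disk,quill,fin]
Tick 5: prefer A, take jar from A; A=[tile] B=[rod] C=[hinge,disk,quill,fin,jar]
Tick 6: prefer B, take rod from B; A=[tile] B=[-] C=[hinge,disk,quill,fin,jar,rod]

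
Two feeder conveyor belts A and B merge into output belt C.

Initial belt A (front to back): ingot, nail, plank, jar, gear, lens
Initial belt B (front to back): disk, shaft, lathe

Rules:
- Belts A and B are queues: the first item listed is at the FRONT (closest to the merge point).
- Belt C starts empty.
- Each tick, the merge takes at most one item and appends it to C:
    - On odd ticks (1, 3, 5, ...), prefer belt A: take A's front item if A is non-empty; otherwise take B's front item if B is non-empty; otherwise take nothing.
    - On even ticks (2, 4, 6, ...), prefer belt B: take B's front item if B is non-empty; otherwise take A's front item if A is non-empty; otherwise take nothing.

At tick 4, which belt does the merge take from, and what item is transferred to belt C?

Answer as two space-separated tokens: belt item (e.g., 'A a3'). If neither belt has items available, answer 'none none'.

Tick 1: prefer A, take ingot from A; A=[nail,plank,jar,gear,lens] B=[disk,shaft,lathe] C=[ingot]
Tick 2: prefer B, take disk from B; A=[nail,plank,jar,gear,lens] B=[shaft,lathe] C=[ingot,disk]
Tick 3: prefer A, take nail from A; A=[plank,jar,gear,lens] B=[shaft,lathe] C=[ingot,disk,nail]
Tick 4: prefer B, take shaft from B; A=[plank,jar,gear,lens] B=[lathe] C=[ingot,disk,nail,shaft]

Answer: B shaft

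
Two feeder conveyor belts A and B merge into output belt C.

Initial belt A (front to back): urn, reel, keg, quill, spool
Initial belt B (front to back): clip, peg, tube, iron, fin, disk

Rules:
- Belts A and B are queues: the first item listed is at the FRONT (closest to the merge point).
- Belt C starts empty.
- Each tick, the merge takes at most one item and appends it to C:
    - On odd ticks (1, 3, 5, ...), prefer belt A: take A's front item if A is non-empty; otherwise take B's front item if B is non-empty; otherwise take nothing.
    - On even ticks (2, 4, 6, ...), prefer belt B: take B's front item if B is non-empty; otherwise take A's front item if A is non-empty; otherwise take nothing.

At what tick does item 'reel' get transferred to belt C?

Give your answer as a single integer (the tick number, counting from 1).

Answer: 3

Derivation:
Tick 1: prefer A, take urn from A; A=[reel,keg,quill,spool] B=[clip,peg,tube,iron,fin,disk] C=[urn]
Tick 2: prefer B, take clip from B; A=[reel,keg,quill,spool] B=[peg,tube,iron,fin,disk] C=[urn,clip]
Tick 3: prefer A, take reel from A; A=[keg,quill,spool] B=[peg,tube,iron,fin,disk] C=[urn,clip,reel]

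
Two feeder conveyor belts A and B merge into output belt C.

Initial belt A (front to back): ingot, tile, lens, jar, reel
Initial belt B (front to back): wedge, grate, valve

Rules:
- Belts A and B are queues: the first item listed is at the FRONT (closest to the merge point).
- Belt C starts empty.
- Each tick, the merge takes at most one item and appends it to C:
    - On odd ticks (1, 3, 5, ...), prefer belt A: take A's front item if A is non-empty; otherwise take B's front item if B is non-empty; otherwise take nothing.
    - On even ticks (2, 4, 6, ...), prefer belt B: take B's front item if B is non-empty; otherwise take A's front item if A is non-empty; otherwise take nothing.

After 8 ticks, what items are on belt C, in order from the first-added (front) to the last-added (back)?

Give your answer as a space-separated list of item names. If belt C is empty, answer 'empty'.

Tick 1: prefer A, take ingot from A; A=[tile,lens,jar,reel] B=[wedge,grate,valve] C=[ingot]
Tick 2: prefer B, take wedge from B; A=[tile,lens,jar,reel] B=[grate,valve] C=[ingot,wedge]
Tick 3: prefer A, take tile from A; A=[lens,jar,reel] B=[grate,valve] C=[ingot,wedge,tile]
Tick 4: prefer B, take grate from B; A=[lens,jar,reel] B=[valve] C=[ingot,wedge,tile,grate]
Tick 5: prefer A, take lens from A; A=[jar,reel] B=[valve] C=[ingot,wedge,tile,grate,lens]
Tick 6: prefer B, take valve from B; A=[jar,reel] B=[-] C=[ingot,wedge,tile,grate,lens,valve]
Tick 7: prefer A, take jar from A; A=[reel] B=[-] C=[ingot,wedge,tile,grate,lens,valve,jar]
Tick 8: prefer B, take reel from A; A=[-] B=[-] C=[ingot,wedge,tile,grate,lens,valve,jar,reel]

Answer: ingot wedge tile grate lens valve jar reel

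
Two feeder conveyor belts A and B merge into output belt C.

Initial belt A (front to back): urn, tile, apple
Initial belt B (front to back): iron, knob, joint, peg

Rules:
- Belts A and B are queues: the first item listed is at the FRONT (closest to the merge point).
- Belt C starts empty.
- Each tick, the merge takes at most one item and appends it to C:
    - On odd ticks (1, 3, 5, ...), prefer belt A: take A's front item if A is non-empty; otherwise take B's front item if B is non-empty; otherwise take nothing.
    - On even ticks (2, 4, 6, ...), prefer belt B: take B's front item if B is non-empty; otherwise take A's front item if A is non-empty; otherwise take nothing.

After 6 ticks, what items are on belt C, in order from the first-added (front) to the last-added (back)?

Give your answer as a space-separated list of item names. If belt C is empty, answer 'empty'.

Tick 1: prefer A, take urn from A; A=[tile,apple] B=[iron,knob,joint,peg] C=[urn]
Tick 2: prefer B, take iron from B; A=[tile,apple] B=[knob,joint,peg] C=[urn,iron]
Tick 3: prefer A, take tile from A; A=[apple] B=[knob,joint,peg] C=[urn,iron,tile]
Tick 4: prefer B, take knob from B; A=[apple] B=[joint,peg] C=[urn,iron,tile,knob]
Tick 5: prefer A, take apple from A; A=[-] B=[joint,peg] C=[urn,iron,tile,knob,apple]
Tick 6: prefer B, take joint from B; A=[-] B=[peg] C=[urn,iron,tile,knob,apple,joint]

Answer: urn iron tile knob apple joint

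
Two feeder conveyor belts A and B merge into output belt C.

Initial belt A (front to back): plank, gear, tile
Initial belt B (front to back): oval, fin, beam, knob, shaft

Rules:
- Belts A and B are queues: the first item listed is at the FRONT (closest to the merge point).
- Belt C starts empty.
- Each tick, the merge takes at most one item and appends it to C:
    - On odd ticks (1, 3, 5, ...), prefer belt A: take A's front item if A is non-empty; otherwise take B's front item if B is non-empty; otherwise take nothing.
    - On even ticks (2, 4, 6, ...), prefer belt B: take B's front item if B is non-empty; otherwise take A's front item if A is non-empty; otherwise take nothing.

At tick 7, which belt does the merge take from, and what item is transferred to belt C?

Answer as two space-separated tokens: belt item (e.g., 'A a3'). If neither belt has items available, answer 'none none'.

Answer: B knob

Derivation:
Tick 1: prefer A, take plank from A; A=[gear,tile] B=[oval,fin,beam,knob,shaft] C=[plank]
Tick 2: prefer B, take oval from B; A=[gear,tile] B=[fin,beam,knob,shaft] C=[plank,oval]
Tick 3: prefer A, take gear from A; A=[tile] B=[fin,beam,knob,shaft] C=[plank,oval,gear]
Tick 4: prefer B, take fin from B; A=[tile] B=[beam,knob,shaft] C=[plank,oval,gear,fin]
Tick 5: prefer A, take tile from A; A=[-] B=[beam,knob,shaft] C=[plank,oval,gear,fin,tile]
Tick 6: prefer B, take beam from B; A=[-] B=[knob,shaft] C=[plank,oval,gear,fin,tile,beam]
Tick 7: prefer A, take knob from B; A=[-] B=[shaft] C=[plank,oval,gear,fin,tile,beam,knob]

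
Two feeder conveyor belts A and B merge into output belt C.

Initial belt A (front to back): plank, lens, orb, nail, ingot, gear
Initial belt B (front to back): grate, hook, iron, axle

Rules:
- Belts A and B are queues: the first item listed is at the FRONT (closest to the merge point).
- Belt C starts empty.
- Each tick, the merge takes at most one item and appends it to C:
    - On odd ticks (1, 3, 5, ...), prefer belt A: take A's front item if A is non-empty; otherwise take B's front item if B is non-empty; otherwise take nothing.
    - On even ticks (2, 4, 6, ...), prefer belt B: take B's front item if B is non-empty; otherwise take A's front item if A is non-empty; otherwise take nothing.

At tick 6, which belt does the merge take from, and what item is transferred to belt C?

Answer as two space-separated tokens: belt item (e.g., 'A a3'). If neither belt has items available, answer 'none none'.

Answer: B iron

Derivation:
Tick 1: prefer A, take plank from A; A=[lens,orb,nail,ingot,gear] B=[grate,hook,iron,axle] C=[plank]
Tick 2: prefer B, take grate from B; A=[lens,orb,nail,ingot,gear] B=[hook,iron,axle] C=[plank,grate]
Tick 3: prefer A, take lens from A; A=[orb,nail,ingot,gear] B=[hook,iron,axle] C=[plank,grate,lens]
Tick 4: prefer B, take hook from B; A=[orb,nail,ingot,gear] B=[iron,axle] C=[plank,grate,lens,hook]
Tick 5: prefer A, take orb from A; A=[nail,ingot,gear] B=[iron,axle] C=[plank,grate,lens,hook,orb]
Tick 6: prefer B, take iron from B; A=[nail,ingot,gear] B=[axle] C=[plank,grate,lens,hook,orb,iron]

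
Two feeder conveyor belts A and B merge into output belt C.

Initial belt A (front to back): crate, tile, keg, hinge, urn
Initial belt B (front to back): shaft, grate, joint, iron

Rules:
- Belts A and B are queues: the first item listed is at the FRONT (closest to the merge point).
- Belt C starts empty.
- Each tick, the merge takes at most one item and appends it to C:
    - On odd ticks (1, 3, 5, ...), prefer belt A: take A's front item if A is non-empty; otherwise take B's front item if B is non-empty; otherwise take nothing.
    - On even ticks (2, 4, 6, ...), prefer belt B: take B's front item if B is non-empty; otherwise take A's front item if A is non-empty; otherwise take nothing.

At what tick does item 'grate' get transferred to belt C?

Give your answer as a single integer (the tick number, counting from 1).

Tick 1: prefer A, take crate from A; A=[tile,keg,hinge,urn] B=[shaft,grate,joint,iron] C=[crate]
Tick 2: prefer B, take shaft from B; A=[tile,keg,hinge,urn] B=[grate,joint,iron] C=[crate,shaft]
Tick 3: prefer A, take tile from A; A=[keg,hinge,urn] B=[grate,joint,iron] C=[crate,shaft,tile]
Tick 4: prefer B, take grate from B; A=[keg,hinge,urn] B=[joint,iron] C=[crate,shaft,tile,grate]

Answer: 4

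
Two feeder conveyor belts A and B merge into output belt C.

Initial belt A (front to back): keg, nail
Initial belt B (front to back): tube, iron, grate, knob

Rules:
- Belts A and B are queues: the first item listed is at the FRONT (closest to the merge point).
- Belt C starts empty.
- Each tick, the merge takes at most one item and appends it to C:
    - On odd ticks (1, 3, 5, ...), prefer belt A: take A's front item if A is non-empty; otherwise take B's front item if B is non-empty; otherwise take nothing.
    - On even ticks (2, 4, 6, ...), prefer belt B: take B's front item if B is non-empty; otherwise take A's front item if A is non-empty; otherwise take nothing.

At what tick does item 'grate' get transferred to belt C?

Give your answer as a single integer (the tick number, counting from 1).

Answer: 5

Derivation:
Tick 1: prefer A, take keg from A; A=[nail] B=[tube,iron,grate,knob] C=[keg]
Tick 2: prefer B, take tube from B; A=[nail] B=[iron,grate,knob] C=[keg,tube]
Tick 3: prefer A, take nail from A; A=[-] B=[iron,grate,knob] C=[keg,tube,nail]
Tick 4: prefer B, take iron from B; A=[-] B=[grate,knob] C=[keg,tube,nail,iron]
Tick 5: prefer A, take grate from B; A=[-] B=[knob] C=[keg,tube,nail,iron,grate]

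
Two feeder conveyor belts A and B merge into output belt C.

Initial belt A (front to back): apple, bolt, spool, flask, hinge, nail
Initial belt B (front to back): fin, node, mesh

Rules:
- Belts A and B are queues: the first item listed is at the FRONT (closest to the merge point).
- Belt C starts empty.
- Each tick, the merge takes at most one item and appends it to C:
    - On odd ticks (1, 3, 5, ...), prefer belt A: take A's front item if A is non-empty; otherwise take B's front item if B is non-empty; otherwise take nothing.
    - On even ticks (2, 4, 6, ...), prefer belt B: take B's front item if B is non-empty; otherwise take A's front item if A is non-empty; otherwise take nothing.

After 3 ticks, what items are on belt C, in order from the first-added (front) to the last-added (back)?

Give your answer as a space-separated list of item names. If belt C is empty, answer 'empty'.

Tick 1: prefer A, take apple from A; A=[bolt,spool,flask,hinge,nail] B=[fin,node,mesh] C=[apple]
Tick 2: prefer B, take fin from B; A=[bolt,spool,flask,hinge,nail] B=[node,mesh] C=[apple,fin]
Tick 3: prefer A, take bolt from A; A=[spool,flask,hinge,nail] B=[node,mesh] C=[apple,fin,bolt]

Answer: apple fin bolt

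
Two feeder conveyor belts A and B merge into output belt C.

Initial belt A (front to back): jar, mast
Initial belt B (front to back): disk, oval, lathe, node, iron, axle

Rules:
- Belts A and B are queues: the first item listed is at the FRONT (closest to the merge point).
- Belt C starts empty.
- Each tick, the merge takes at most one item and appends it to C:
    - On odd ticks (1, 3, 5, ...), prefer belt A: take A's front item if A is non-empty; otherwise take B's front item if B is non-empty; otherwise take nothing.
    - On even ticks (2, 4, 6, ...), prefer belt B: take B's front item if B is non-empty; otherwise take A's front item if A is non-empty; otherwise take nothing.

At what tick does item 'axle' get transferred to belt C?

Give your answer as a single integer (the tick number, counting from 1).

Tick 1: prefer A, take jar from A; A=[mast] B=[disk,oval,lathe,node,iron,axle] C=[jar]
Tick 2: prefer B, take disk from B; A=[mast] B=[oval,lathe,node,iron,axle] C=[jar,disk]
Tick 3: prefer A, take mast from A; A=[-] B=[oval,lathe,node,iron,axle] C=[jar,disk,mast]
Tick 4: prefer B, take oval from B; A=[-] B=[lathe,node,iron,axle] C=[jar,disk,mast,oval]
Tick 5: prefer A, take lathe from B; A=[-] B=[node,iron,axle] C=[jar,disk,mast,oval,lathe]
Tick 6: prefer B, take node from B; A=[-] B=[iron,axle] C=[jar,disk,mast,oval,lathe,node]
Tick 7: prefer A, take iron from B; A=[-] B=[axle] C=[jar,disk,mast,oval,lathe,node,iron]
Tick 8: prefer B, take axle from B; A=[-] B=[-] C=[jar,disk,mast,oval,lathe,node,iron,axle]

Answer: 8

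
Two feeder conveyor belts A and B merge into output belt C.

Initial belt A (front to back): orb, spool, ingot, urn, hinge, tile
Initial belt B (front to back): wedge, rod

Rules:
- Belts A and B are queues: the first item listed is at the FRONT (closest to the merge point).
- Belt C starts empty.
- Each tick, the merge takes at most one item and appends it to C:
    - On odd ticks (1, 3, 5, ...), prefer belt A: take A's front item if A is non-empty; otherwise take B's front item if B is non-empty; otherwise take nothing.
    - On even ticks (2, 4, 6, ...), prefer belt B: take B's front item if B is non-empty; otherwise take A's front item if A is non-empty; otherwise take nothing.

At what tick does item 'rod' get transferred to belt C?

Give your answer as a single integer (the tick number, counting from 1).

Answer: 4

Derivation:
Tick 1: prefer A, take orb from A; A=[spool,ingot,urn,hinge,tile] B=[wedge,rod] C=[orb]
Tick 2: prefer B, take wedge from B; A=[spool,ingot,urn,hinge,tile] B=[rod] C=[orb,wedge]
Tick 3: prefer A, take spool from A; A=[ingot,urn,hinge,tile] B=[rod] C=[orb,wedge,spool]
Tick 4: prefer B, take rod from B; A=[ingot,urn,hinge,tile] B=[-] C=[orb,wedge,spool,rod]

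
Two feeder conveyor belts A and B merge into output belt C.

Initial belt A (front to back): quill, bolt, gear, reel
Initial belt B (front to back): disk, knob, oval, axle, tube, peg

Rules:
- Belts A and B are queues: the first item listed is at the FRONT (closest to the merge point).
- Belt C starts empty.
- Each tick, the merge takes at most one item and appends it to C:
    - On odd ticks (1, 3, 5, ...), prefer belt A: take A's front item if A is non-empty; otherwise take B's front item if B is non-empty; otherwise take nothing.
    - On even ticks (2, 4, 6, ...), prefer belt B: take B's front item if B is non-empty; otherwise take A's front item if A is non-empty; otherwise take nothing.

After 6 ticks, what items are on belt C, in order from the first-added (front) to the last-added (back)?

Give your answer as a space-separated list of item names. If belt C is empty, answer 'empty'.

Tick 1: prefer A, take quill from A; A=[bolt,gear,reel] B=[disk,knob,oval,axle,tube,peg] C=[quill]
Tick 2: prefer B, take disk from B; A=[bolt,gear,reel] B=[knob,oval,axle,tube,peg] C=[quill,disk]
Tick 3: prefer A, take bolt from A; A=[gear,reel] B=[knob,oval,axle,tube,peg] C=[quill,disk,bolt]
Tick 4: prefer B, take knob from B; A=[gear,reel] B=[oval,axle,tube,peg] C=[quill,disk,bolt,knob]
Tick 5: prefer A, take gear from A; A=[reel] B=[oval,axle,tube,peg] C=[quill,disk,bolt,knob,gear]
Tick 6: prefer B, take oval from B; A=[reel] B=[axle,tube,peg] C=[quill,disk,bolt,knob,gear,oval]

Answer: quill disk bolt knob gear oval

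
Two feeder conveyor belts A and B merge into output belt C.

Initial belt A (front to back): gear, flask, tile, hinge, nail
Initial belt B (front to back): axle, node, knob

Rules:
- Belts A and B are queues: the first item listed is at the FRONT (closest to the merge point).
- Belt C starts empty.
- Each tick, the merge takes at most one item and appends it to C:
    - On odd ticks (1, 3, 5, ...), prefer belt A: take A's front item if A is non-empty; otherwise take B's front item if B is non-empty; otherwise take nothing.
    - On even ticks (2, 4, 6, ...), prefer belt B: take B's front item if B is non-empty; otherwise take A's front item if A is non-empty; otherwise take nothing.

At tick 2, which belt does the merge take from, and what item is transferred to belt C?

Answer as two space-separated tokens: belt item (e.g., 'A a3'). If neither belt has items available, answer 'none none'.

Tick 1: prefer A, take gear from A; A=[flask,tile,hinge,nail] B=[axle,node,knob] C=[gear]
Tick 2: prefer B, take axle from B; A=[flask,tile,hinge,nail] B=[node,knob] C=[gear,axle]

Answer: B axle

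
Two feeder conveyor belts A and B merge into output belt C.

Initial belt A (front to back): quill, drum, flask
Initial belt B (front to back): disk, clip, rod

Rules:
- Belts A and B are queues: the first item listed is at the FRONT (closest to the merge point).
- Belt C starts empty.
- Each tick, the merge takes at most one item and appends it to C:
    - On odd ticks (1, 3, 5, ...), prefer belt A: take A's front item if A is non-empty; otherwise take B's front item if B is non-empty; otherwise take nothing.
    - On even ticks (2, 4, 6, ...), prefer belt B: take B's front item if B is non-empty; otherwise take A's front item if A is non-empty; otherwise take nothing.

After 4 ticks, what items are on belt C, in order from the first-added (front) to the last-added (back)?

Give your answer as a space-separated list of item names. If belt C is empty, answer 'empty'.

Answer: quill disk drum clip

Derivation:
Tick 1: prefer A, take quill from A; A=[drum,flask] B=[disk,clip,rod] C=[quill]
Tick 2: prefer B, take disk from B; A=[drum,flask] B=[clip,rod] C=[quill,disk]
Tick 3: prefer A, take drum from A; A=[flask] B=[clip,rod] C=[quill,disk,drum]
Tick 4: prefer B, take clip from B; A=[flask] B=[rod] C=[quill,disk,drum,clip]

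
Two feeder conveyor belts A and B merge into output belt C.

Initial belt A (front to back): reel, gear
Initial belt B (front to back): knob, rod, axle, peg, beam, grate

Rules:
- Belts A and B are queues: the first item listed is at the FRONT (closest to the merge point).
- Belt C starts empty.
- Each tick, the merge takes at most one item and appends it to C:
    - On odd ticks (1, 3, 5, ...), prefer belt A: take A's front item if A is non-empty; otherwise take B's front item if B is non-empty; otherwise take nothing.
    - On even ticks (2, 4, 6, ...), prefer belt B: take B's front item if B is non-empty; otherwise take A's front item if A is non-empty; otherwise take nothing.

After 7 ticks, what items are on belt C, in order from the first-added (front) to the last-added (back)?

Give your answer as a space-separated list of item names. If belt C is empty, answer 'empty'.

Answer: reel knob gear rod axle peg beam

Derivation:
Tick 1: prefer A, take reel from A; A=[gear] B=[knob,rod,axle,peg,beam,grate] C=[reel]
Tick 2: prefer B, take knob from B; A=[gear] B=[rod,axle,peg,beam,grate] C=[reel,knob]
Tick 3: prefer A, take gear from A; A=[-] B=[rod,axle,peg,beam,grate] C=[reel,knob,gear]
Tick 4: prefer B, take rod from B; A=[-] B=[axle,peg,beam,grate] C=[reel,knob,gear,rod]
Tick 5: prefer A, take axle from B; A=[-] B=[peg,beam,grate] C=[reel,knob,gear,rod,axle]
Tick 6: prefer B, take peg from B; A=[-] B=[beam,grate] C=[reel,knob,gear,rod,axle,peg]
Tick 7: prefer A, take beam from B; A=[-] B=[grate] C=[reel,knob,gear,rod,axle,peg,beam]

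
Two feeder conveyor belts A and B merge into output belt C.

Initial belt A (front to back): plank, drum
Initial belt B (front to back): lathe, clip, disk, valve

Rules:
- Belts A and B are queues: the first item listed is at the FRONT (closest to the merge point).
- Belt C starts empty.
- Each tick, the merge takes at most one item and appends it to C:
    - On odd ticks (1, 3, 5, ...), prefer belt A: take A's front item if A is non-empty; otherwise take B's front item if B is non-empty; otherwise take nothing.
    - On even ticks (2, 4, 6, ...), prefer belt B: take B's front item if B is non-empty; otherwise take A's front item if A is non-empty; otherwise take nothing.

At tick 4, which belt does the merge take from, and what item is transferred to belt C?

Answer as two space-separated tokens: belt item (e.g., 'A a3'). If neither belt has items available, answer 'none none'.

Tick 1: prefer A, take plank from A; A=[drum] B=[lathe,clip,disk,valve] C=[plank]
Tick 2: prefer B, take lathe from B; A=[drum] B=[clip,disk,valve] C=[plank,lathe]
Tick 3: prefer A, take drum from A; A=[-] B=[clip,disk,valve] C=[plank,lathe,drum]
Tick 4: prefer B, take clip from B; A=[-] B=[disk,valve] C=[plank,lathe,drum,clip]

Answer: B clip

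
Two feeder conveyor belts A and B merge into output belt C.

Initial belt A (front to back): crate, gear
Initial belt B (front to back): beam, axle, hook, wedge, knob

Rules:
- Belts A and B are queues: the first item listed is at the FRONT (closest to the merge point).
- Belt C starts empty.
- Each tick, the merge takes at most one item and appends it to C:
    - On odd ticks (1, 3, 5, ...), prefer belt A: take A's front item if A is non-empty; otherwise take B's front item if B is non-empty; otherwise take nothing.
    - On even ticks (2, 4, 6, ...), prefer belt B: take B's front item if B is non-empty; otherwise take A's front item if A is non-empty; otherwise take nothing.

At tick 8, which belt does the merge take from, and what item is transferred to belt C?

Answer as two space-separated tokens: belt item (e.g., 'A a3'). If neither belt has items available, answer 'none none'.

Answer: none none

Derivation:
Tick 1: prefer A, take crate from A; A=[gear] B=[beam,axle,hook,wedge,knob] C=[crate]
Tick 2: prefer B, take beam from B; A=[gear] B=[axle,hook,wedge,knob] C=[crate,beam]
Tick 3: prefer A, take gear from A; A=[-] B=[axle,hook,wedge,knob] C=[crate,beam,gear]
Tick 4: prefer B, take axle from B; A=[-] B=[hook,wedge,knob] C=[crate,beam,gear,axle]
Tick 5: prefer A, take hook from B; A=[-] B=[wedge,knob] C=[crate,beam,gear,axle,hook]
Tick 6: prefer B, take wedge from B; A=[-] B=[knob] C=[crate,beam,gear,axle,hook,wedge]
Tick 7: prefer A, take knob from B; A=[-] B=[-] C=[crate,beam,gear,axle,hook,wedge,knob]
Tick 8: prefer B, both empty, nothing taken; A=[-] B=[-] C=[crate,beam,gear,axle,hook,wedge,knob]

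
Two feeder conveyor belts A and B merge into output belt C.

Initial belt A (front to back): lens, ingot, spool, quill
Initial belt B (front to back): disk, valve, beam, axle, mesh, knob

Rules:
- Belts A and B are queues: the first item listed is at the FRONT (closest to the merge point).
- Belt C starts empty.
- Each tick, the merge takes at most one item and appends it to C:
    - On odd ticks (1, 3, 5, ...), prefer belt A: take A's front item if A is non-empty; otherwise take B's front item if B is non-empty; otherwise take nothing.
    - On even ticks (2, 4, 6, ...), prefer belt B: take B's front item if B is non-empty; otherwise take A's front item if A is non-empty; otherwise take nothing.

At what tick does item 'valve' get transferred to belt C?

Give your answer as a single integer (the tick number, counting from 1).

Answer: 4

Derivation:
Tick 1: prefer A, take lens from A; A=[ingot,spool,quill] B=[disk,valve,beam,axle,mesh,knob] C=[lens]
Tick 2: prefer B, take disk from B; A=[ingot,spool,quill] B=[valve,beam,axle,mesh,knob] C=[lens,disk]
Tick 3: prefer A, take ingot from A; A=[spool,quill] B=[valve,beam,axle,mesh,knob] C=[lens,disk,ingot]
Tick 4: prefer B, take valve from B; A=[spool,quill] B=[beam,axle,mesh,knob] C=[lens,disk,ingot,valve]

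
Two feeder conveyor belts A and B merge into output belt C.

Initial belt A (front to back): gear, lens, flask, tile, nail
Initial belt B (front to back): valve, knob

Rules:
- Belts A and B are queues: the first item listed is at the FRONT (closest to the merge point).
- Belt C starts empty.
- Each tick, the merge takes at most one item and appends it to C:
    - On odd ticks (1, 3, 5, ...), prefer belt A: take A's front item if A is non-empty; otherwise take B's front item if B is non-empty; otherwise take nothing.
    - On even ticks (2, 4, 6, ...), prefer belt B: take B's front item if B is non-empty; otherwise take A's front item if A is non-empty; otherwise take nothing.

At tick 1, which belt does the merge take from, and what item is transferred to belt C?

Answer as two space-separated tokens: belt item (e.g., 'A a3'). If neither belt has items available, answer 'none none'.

Answer: A gear

Derivation:
Tick 1: prefer A, take gear from A; A=[lens,flask,tile,nail] B=[valve,knob] C=[gear]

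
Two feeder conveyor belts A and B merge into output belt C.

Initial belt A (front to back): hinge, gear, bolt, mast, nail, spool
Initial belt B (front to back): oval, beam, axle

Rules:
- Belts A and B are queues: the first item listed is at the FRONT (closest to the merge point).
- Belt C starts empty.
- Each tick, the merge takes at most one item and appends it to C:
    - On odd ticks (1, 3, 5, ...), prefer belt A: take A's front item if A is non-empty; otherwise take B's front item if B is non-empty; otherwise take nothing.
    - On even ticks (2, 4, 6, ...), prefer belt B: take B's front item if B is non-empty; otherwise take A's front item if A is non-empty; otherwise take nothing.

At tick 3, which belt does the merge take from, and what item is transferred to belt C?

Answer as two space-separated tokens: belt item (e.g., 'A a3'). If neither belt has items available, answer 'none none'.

Tick 1: prefer A, take hinge from A; A=[gear,bolt,mast,nail,spool] B=[oval,beam,axle] C=[hinge]
Tick 2: prefer B, take oval from B; A=[gear,bolt,mast,nail,spool] B=[beam,axle] C=[hinge,oval]
Tick 3: prefer A, take gear from A; A=[bolt,mast,nail,spool] B=[beam,axle] C=[hinge,oval,gear]

Answer: A gear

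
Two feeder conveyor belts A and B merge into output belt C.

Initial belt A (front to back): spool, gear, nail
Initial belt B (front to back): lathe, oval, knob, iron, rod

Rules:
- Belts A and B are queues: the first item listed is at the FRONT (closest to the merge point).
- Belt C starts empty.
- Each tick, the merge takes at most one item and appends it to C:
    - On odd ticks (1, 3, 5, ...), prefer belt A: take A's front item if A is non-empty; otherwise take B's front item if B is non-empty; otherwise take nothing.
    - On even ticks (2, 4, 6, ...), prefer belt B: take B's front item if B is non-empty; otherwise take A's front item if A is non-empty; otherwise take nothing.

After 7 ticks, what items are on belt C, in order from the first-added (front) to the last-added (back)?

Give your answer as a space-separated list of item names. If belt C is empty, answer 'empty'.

Answer: spool lathe gear oval nail knob iron

Derivation:
Tick 1: prefer A, take spool from A; A=[gear,nail] B=[lathe,oval,knob,iron,rod] C=[spool]
Tick 2: prefer B, take lathe from B; A=[gear,nail] B=[oval,knob,iron,rod] C=[spool,lathe]
Tick 3: prefer A, take gear from A; A=[nail] B=[oval,knob,iron,rod] C=[spool,lathe,gear]
Tick 4: prefer B, take oval from B; A=[nail] B=[knob,iron,rod] C=[spool,lathe,gear,oval]
Tick 5: prefer A, take nail from A; A=[-] B=[knob,iron,rod] C=[spool,lathe,gear,oval,nail]
Tick 6: prefer B, take knob from B; A=[-] B=[iron,rod] C=[spool,lathe,gear,oval,nail,knob]
Tick 7: prefer A, take iron from B; A=[-] B=[rod] C=[spool,lathe,gear,oval,nail,knob,iron]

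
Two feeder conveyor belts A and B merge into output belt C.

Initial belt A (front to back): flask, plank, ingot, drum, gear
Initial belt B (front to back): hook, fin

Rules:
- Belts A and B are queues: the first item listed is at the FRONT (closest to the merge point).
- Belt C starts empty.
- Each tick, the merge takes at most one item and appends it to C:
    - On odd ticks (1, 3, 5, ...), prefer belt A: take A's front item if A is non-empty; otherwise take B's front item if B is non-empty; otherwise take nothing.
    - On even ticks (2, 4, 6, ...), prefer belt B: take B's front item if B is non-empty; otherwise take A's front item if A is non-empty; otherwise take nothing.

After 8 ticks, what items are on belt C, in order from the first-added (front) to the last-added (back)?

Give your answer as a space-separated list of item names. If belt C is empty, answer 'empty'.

Answer: flask hook plank fin ingot drum gear

Derivation:
Tick 1: prefer A, take flask from A; A=[plank,ingot,drum,gear] B=[hook,fin] C=[flask]
Tick 2: prefer B, take hook from B; A=[plank,ingot,drum,gear] B=[fin] C=[flask,hook]
Tick 3: prefer A, take plank from A; A=[ingot,drum,gear] B=[fin] C=[flask,hook,plank]
Tick 4: prefer B, take fin from B; A=[ingot,drum,gear] B=[-] C=[flask,hook,plank,fin]
Tick 5: prefer A, take ingot from A; A=[drum,gear] B=[-] C=[flask,hook,plank,fin,ingot]
Tick 6: prefer B, take drum from A; A=[gear] B=[-] C=[flask,hook,plank,fin,ingot,drum]
Tick 7: prefer A, take gear from A; A=[-] B=[-] C=[flask,hook,plank,fin,ingot,drum,gear]
Tick 8: prefer B, both empty, nothing taken; A=[-] B=[-] C=[flask,hook,plank,fin,ingot,drum,gear]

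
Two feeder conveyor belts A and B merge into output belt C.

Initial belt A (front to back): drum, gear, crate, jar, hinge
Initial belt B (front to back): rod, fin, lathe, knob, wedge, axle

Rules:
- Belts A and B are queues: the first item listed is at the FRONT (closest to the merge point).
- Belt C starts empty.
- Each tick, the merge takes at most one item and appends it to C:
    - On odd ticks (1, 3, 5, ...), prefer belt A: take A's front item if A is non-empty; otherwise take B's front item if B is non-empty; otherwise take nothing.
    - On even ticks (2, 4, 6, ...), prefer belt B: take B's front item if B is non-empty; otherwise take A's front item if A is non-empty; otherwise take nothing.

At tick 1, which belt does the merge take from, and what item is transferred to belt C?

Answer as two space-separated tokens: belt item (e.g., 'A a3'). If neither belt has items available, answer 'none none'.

Answer: A drum

Derivation:
Tick 1: prefer A, take drum from A; A=[gear,crate,jar,hinge] B=[rod,fin,lathe,knob,wedge,axle] C=[drum]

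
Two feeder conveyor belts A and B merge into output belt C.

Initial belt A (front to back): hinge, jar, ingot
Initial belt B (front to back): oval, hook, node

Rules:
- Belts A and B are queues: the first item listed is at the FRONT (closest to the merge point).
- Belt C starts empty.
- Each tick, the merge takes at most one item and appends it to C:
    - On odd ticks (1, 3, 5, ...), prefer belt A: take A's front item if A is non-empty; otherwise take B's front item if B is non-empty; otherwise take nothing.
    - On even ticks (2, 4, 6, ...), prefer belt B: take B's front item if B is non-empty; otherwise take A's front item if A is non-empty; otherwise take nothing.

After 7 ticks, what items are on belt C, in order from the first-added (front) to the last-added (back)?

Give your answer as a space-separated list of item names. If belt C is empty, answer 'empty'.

Answer: hinge oval jar hook ingot node

Derivation:
Tick 1: prefer A, take hinge from A; A=[jar,ingot] B=[oval,hook,node] C=[hinge]
Tick 2: prefer B, take oval from B; A=[jar,ingot] B=[hook,node] C=[hinge,oval]
Tick 3: prefer A, take jar from A; A=[ingot] B=[hook,node] C=[hinge,oval,jar]
Tick 4: prefer B, take hook from B; A=[ingot] B=[node] C=[hinge,oval,jar,hook]
Tick 5: prefer A, take ingot from A; A=[-] B=[node] C=[hinge,oval,jar,hook,ingot]
Tick 6: prefer B, take node from B; A=[-] B=[-] C=[hinge,oval,jar,hook,ingot,node]
Tick 7: prefer A, both empty, nothing taken; A=[-] B=[-] C=[hinge,oval,jar,hook,ingot,node]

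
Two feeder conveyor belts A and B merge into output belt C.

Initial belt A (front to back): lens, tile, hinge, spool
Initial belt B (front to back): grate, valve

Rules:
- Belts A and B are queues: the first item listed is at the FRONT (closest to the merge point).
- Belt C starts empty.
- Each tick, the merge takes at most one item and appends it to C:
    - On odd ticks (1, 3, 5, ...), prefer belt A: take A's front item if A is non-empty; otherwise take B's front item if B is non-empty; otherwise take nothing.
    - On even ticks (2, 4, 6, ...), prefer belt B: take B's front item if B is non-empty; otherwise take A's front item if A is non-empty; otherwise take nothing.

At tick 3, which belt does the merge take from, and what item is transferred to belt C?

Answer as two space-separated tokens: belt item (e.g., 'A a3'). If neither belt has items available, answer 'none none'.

Answer: A tile

Derivation:
Tick 1: prefer A, take lens from A; A=[tile,hinge,spool] B=[grate,valve] C=[lens]
Tick 2: prefer B, take grate from B; A=[tile,hinge,spool] B=[valve] C=[lens,grate]
Tick 3: prefer A, take tile from A; A=[hinge,spool] B=[valve] C=[lens,grate,tile]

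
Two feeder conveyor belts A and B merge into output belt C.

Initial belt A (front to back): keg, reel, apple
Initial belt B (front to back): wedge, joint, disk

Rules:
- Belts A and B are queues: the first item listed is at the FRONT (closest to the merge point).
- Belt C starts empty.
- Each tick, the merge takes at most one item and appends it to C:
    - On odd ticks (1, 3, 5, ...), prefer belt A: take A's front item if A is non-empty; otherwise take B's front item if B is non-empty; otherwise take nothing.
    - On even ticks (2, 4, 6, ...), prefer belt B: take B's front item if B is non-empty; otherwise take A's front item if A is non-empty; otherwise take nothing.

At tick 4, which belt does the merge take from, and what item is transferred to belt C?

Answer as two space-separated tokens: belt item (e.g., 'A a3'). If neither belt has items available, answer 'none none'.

Answer: B joint

Derivation:
Tick 1: prefer A, take keg from A; A=[reel,apple] B=[wedge,joint,disk] C=[keg]
Tick 2: prefer B, take wedge from B; A=[reel,apple] B=[joint,disk] C=[keg,wedge]
Tick 3: prefer A, take reel from A; A=[apple] B=[joint,disk] C=[keg,wedge,reel]
Tick 4: prefer B, take joint from B; A=[apple] B=[disk] C=[keg,wedge,reel,joint]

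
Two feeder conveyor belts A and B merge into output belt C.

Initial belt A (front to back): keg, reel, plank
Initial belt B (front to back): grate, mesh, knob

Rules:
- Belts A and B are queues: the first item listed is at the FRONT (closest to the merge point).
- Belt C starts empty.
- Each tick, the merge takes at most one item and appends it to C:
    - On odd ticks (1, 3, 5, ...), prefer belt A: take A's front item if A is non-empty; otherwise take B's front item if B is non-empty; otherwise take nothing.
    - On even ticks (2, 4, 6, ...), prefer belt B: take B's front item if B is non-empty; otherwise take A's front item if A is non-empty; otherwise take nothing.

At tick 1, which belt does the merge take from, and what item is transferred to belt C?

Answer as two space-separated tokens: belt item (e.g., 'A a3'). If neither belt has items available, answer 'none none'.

Tick 1: prefer A, take keg from A; A=[reel,plank] B=[grate,mesh,knob] C=[keg]

Answer: A keg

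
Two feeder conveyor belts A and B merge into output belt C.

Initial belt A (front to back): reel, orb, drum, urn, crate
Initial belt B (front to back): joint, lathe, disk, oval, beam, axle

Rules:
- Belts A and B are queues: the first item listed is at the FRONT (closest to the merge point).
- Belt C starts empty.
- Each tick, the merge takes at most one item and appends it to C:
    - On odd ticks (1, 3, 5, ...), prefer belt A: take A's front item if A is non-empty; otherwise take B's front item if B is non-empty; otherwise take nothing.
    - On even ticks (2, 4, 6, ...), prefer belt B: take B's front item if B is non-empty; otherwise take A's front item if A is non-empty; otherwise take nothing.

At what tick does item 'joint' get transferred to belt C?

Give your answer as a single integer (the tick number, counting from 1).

Tick 1: prefer A, take reel from A; A=[orb,drum,urn,crate] B=[joint,lathe,disk,oval,beam,axle] C=[reel]
Tick 2: prefer B, take joint from B; A=[orb,drum,urn,crate] B=[lathe,disk,oval,beam,axle] C=[reel,joint]

Answer: 2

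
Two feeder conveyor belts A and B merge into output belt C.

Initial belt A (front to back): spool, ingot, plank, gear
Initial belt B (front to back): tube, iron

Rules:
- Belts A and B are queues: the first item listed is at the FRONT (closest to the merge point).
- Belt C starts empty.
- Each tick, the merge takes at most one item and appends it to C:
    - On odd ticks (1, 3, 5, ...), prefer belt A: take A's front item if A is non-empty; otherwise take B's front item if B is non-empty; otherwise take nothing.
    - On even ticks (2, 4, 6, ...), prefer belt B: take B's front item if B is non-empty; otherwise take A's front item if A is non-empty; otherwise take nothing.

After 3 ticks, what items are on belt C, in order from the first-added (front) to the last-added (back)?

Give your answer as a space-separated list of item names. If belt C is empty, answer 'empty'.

Tick 1: prefer A, take spool from A; A=[ingot,plank,gear] B=[tube,iron] C=[spool]
Tick 2: prefer B, take tube from B; A=[ingot,plank,gear] B=[iron] C=[spool,tube]
Tick 3: prefer A, take ingot from A; A=[plank,gear] B=[iron] C=[spool,tube,ingot]

Answer: spool tube ingot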